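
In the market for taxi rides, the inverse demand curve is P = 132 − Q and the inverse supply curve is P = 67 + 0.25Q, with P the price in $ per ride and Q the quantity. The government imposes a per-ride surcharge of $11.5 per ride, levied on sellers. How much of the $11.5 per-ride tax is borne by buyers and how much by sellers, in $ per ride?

Inverting to Q(P) form: Qd = 132 − P; Qs = 4P − 268.
Before the tax: set 132 − P = 4P − 268 → P* = $80, Q* = 52.
With the tax collected from sellers, supply shifts: Qs = 4(P − 11.5) − 268.
Solving gives Q = 42.8 with buyers paying $89.2 and sellers receiving $77.7 (the $11.5 wedge).
Burden on buyers: $9.2; on sellers: $2.3. (They sum to $11.5.)

Buyers bear $9.2 per ride; sellers bear $2.3 per ride.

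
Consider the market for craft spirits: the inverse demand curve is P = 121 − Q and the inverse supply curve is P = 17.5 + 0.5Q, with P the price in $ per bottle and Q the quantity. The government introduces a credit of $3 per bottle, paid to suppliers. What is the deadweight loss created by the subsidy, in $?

Deadweight loss = $3.

Rewrite in direct form: Qd = 121 − P and Qs = 2P − 35.
Without the subsidy, 121 − P = 2P − 35 gives 3P = 156, so P* = $52 and Q* = 69.
With a per-unit subsidy paid to suppliers, each receives P + 3 per unit sold, so supply becomes Qs = 2(P + 3) − 35.
Solving gives Q = 71 with consumers paying $50 and suppliers receiving $53 (the $3 wedge).
Quantity rises by |ΔQ| = |69 − 71| = 2.
DWL = ½ · t · |ΔQ| = ½ · 3 · 2 = $3.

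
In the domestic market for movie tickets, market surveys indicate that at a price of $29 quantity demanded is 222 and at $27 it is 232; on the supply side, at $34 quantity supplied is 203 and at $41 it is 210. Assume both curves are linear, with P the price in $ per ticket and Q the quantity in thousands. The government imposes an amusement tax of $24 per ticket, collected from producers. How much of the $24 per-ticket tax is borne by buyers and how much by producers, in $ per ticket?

Buyers bear $4 per ticket; producers bear $20 per ticket.

Demand slope: (232 − 222)/(27 − 29) = -5, so Qd = 367 − 5P.
Supply slope: (210 − 203)/(41 − 34) = 1, so Qs = P + 169.
Without the tax, 367 − 5P = P + 169 gives 6P = 198, so P* = $33 and Q* = 202.
With the tax collected from producers, supply shifts: Qs = (P − 24) + 169.
New equilibrium: buyers pay $37, producers receive $13, Q = 182. (Wedge: Pb − Ps = 24.)
Burden on buyers: $4; on producers: $20. (They sum to $24.)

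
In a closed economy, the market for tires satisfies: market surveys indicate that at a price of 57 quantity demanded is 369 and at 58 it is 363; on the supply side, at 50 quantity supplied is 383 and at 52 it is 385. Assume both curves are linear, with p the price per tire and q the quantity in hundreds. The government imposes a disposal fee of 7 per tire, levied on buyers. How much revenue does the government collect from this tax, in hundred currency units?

Demand slope: (363 − 369)/(58 − 57) = -6, so qd = 711 − 6p.
Supply slope: (385 − 383)/(52 − 50) = 1, so qs = p + 333.
Without the tax, 711 − 6p = p + 333 gives 7p = 378, so p* = 54 and q* = 387.
With the tax collected from buyers, demand (in seller-price terms) shifts: qd = 711 − 6(p + 7).
Solving gives q = 381 with buyers paying 55 and producers receiving 48 (the 7 wedge).
Revenue = t · Q = 7 · 381 = 2667.

Tax revenue = 2667 hundred.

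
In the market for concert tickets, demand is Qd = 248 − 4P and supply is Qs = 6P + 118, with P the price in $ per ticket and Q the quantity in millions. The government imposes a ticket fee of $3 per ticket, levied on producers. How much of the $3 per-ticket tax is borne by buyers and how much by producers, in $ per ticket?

Buyers bear $1.8 per ticket; producers bear $1.2 per ticket.

Without the tax, 248 − 4P = 6P + 118 gives 10P = 130, so P* = $13 and Q* = 196.
With the tax collected from producers, supply shifts: Qs = 6(P − 3) + 118.
Solving gives Q = 188.8 with buyers paying $14.8 and producers receiving $11.8 (the $3 wedge).
Burden on buyers: $1.8; on producers: $1.2. (They sum to $3.)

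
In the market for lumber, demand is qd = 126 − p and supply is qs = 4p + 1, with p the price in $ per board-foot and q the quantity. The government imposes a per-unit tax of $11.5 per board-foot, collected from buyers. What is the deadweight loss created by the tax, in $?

Deadweight loss = $52.9.

Without the tax, 126 − p = 4p + 1 gives 5p = 125, so p* = $25 and q* = 101.
With the tax collected from buyers, demand (in seller-price terms) shifts: qd = 126 − (p + 11.5).
Solving gives q = 91.8 with buyers paying $34.2 and producers receiving $22.7 (the $11.5 wedge).
Quantity falls by |ΔQ| = |101 − 91.8| = 9.2.
DWL = ½ · t · |ΔQ| = ½ · 11.5 · 9.2 = $52.9.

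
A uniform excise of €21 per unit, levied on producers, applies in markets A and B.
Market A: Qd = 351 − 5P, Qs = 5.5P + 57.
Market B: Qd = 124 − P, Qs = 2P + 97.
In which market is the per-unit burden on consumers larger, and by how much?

Market A: pre-tax P* = €28, Q* = 211; post-tax Q = 156; per-unit burden on consumers = €11.
Market B: pre-tax P* = €9, Q* = 115; post-tax Q = 101; per-unit burden on consumers = €14.
Difference: €11 vs €14 → market B is larger by €3.

Market B, by €3.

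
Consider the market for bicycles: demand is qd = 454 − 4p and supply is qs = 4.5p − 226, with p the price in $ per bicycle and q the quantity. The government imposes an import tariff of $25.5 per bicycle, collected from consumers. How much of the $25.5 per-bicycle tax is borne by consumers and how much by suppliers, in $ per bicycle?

Without the tax, 454 − 4p = 4.5p − 226 gives 8.5p = 680, so p* = $80 and q* = 134.
With the tax collected from consumers, demand (in seller-price terms) shifts: qd = 454 − 4(p + 25.5).
New equilibrium: consumers pay $93.5, suppliers receive $68, q = 80. (Wedge: pb − ps = 25.5.)
Burden on consumers: $13.5; on suppliers: $12. (They sum to $25.5.)
The less price-elastic side of the market bears the larger share of a per-unit tax.

Consumers bear $13.5 per bicycle; suppliers bear $12 per bicycle.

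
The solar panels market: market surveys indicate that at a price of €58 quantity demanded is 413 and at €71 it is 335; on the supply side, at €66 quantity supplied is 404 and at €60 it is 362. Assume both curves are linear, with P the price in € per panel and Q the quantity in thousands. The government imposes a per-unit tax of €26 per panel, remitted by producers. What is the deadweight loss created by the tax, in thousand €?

Deadweight loss = €1092 thousand.

Demand slope: (335 − 413)/(71 − 58) = -6, so Qd = 761 − 6P.
Supply slope: (362 − 404)/(60 − 66) = 7, so Qs = 7P − 58.
Without the tax, 761 − 6P = 7P − 58 gives 13P = 819, so P* = €63 and Q* = 383.
With the tax collected from producers, supply shifts: Qs = 7(P − 26) − 58.
New equilibrium: consumers pay €77, producers receive €51, Q = 299. (Wedge: Pb − Ps = 26.)
Quantity falls by |ΔQ| = |383 − 299| = 84.
DWL = ½ · t · |ΔQ| = ½ · 26 · 84 = €1092.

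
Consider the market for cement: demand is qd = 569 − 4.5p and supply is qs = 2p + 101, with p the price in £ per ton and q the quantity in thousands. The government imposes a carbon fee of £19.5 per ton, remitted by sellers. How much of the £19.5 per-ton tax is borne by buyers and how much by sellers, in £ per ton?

Buyers bear £6 per ton; sellers bear £13.5 per ton.

Without the tax, 569 − 4.5p = 2p + 101 gives 6.5p = 468, so p* = £72 and q* = 245.
With the tax collected from sellers, supply shifts: qs = 2(p − 19.5) + 101.
New equilibrium: buyers pay £78, sellers receive £58.5, q = 218. (Wedge: pb − ps = 19.5.)
Burden on buyers: £6; on sellers: £13.5. (They sum to £19.5.)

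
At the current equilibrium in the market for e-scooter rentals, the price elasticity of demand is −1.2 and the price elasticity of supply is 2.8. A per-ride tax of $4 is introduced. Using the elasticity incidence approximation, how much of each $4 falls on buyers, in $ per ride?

Buyers bear ≈ $2.8 per ride.

Incidence ratio: buyers' share ≈ εs / (εs + |εd|) = 2.8 / (2.8 + 1.2) = 0.7.
So buyers bear ≈ 0.7 × $4 = $2.8; producers bear $1.2.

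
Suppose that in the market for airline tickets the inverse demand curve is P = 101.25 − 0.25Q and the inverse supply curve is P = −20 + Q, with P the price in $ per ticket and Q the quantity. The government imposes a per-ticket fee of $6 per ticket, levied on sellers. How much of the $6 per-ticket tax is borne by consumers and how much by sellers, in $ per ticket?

Consumers bear $1.2 per ticket; sellers bear $4.8 per ticket.

Rewrite in direct form: Qd = 405 − 4P and Qs = P + 20.
Before the tax: set 405 − 4P = P + 20 → P* = $77, Q* = 97.
With the tax collected from sellers, supply shifts: Qs = (P − 6) + 20.
Solving gives Q = 92.2 with consumers paying $78.2 and sellers receiving $72.2 (the $6 wedge).
Burden on consumers: $1.2; on sellers: $4.8. (They sum to $6.)
The less price-elastic side of the market bears the larger share of a per-unit tax.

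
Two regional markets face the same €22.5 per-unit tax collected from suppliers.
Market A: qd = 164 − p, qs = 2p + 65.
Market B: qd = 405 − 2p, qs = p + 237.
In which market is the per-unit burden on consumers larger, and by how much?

Market A: pre-tax p* = €33, q* = 131; post-tax q = 116; per-unit burden on consumers = €15.
Market B: pre-tax p* = €56, q* = 293; post-tax q = 278; per-unit burden on consumers = €7.5.
Difference: €15 vs €7.5 → market A is larger by €7.5.

Market A, by €7.5.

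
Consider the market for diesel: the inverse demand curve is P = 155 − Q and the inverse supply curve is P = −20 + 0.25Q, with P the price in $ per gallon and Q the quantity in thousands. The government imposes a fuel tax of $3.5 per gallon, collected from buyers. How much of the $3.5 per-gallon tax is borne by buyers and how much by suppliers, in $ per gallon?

Buyers bear $2.8 per gallon; suppliers bear $0.7 per gallon.

Inverting to Q(P) form: Qd = 155 − P; Qs = 4P + 80.
Before the tax: set 155 − P = 4P + 80 → P* = $15, Q* = 140.
With the tax collected from buyers, demand (in seller-price terms) shifts: Qd = 155 − (P + 3.5).
New equilibrium: buyers pay $17.8, suppliers receive $14.3, Q = 137.2. (Wedge: Pb − Ps = 3.5.)
Burden on buyers: $2.8; on suppliers: $0.7. (They sum to $3.5.)
The less price-elastic side of the market bears the larger share of a per-unit tax.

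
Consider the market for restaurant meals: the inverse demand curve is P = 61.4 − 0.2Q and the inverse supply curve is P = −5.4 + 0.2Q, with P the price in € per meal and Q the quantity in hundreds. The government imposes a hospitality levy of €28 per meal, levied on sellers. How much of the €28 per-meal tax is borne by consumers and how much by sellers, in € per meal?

Consumers bear €14 per meal; sellers bear €14 per meal.

Inverting to Q(P) form: Qd = 307 − 5P; Qs = 5P + 27.
Without the tax, 307 − 5P = 5P + 27 gives 10P = 280, so P* = €28 and Q* = 167.
With the tax collected from sellers, supply shifts: Qs = 5(P − 28) + 27.
Solving gives Q = 97 with consumers paying €42 and sellers receiving €14 (the €28 wedge).
Burden on consumers: €14; on sellers: €14. (They sum to €28.)
The less price-elastic side of the market bears the larger share of a per-unit tax.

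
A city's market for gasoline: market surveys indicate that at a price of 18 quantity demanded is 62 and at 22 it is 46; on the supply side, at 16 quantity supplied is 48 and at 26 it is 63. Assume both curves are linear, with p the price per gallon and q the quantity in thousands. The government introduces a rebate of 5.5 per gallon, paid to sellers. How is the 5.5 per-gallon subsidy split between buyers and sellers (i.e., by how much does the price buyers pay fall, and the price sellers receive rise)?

Demand slope: (46 − 62)/(22 − 18) = -4, so qd = 134 − 4p.
Supply slope: (63 − 48)/(26 − 16) = 1.5, so qs = 1.5p + 24.
Without the subsidy, 134 − 4p = 1.5p + 24 gives 5.5p = 110, so p* = 20 and q* = 54.
With a per-unit subsidy paid to sellers, each receives p + 5.5 per unit sold, so supply becomes qs = 1.5(p + 5.5) + 24.
New equilibrium: buyers pay 18.5, sellers receive 24, q = 60. (Wedge: pb − ps = −5.5.)
Gain to buyers: 1.5; to sellers: 4. (They sum to 5.5.)

Buyers gain 1.5 per gallon; sellers gain 4 per gallon.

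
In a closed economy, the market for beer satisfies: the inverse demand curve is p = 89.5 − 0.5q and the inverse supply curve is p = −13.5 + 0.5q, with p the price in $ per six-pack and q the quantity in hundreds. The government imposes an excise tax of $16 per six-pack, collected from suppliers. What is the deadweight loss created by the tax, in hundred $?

Deadweight loss = $128 hundred.

Rewrite in direct form: qd = 179 − 2p and qs = 2p + 27.
Without the tax, 179 − 2p = 2p + 27 gives 4p = 152, so p* = $38 and q* = 103.
With the tax collected from suppliers, supply shifts: qs = 2(p − 16) + 27.
New equilibrium: consumers pay $46, suppliers receive $30, q = 87. (Wedge: pb − ps = 16.)
Quantity falls by |ΔQ| = |103 − 87| = 16.
DWL = ½ · t · |ΔQ| = ½ · 16 · 16 = $128.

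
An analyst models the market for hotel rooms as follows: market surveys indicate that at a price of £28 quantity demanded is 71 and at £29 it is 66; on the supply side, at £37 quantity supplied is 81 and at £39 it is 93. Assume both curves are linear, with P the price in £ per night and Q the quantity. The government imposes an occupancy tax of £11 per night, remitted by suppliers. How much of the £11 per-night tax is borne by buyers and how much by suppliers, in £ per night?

Demand slope: (66 − 71)/(29 − 28) = -5, so Qd = 211 − 5P.
Supply slope: (93 − 81)/(39 − 37) = 6, so Qs = 6P − 141.
Without the tax, 211 − 5P = 6P − 141 gives 11P = 352, so P* = £32 and Q* = 51.
With the tax collected from suppliers, supply shifts: Qs = 6(P − 11) − 141.
New equilibrium: buyers pay £38, suppliers receive £27, Q = 21. (Wedge: Pb − Ps = 11.)
Burden on buyers: £6; on suppliers: £5. (They sum to £11.)
The less price-elastic side of the market bears the larger share of a per-unit tax.

Buyers bear £6 per night; suppliers bear £5 per night.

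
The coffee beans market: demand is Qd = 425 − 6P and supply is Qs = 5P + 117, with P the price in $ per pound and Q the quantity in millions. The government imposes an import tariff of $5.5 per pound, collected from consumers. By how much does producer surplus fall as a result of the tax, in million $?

Before the tax: set 425 − 6P = 5P + 117 → P* = $28, Q* = 257.
With the tax collected from consumers, demand (in seller-price terms) shifts: Qd = 425 − 6(P + 5.5).
New equilibrium: consumers pay $30.5, suppliers receive $25, Q = 242. (Wedge: Pb − Ps = 5.5.)
ΔPS is the trapezoid between Q = 242 and Q = 257 of height $3: ½ · (257 + 242) · 3 = $748.5.

Producer surplus falls by $748.5 million.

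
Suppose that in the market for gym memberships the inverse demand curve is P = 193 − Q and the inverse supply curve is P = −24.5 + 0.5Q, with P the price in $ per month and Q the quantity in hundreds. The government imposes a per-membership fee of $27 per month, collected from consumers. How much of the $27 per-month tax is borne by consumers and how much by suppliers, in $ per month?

Consumers bear $18 per month; suppliers bear $9 per month.

Rewrite in direct form: Qd = 193 − P and Qs = 2P + 49.
Without the tax, 193 − P = 2P + 49 gives 3P = 144, so P* = $48 and Q* = 145.
With the tax collected from consumers, demand (in seller-price terms) shifts: Qd = 193 − (P + 27).
Solving gives Q = 127 with consumers paying $66 and suppliers receiving $39 (the $27 wedge).
Burden on consumers: $18; on suppliers: $9. (They sum to $27.)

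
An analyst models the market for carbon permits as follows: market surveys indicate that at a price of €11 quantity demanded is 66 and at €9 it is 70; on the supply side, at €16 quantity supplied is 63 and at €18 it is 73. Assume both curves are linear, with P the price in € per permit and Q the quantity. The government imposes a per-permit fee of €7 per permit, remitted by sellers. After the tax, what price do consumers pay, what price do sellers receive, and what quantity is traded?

Consumers pay €20; sellers receive €13; quantity = 48.

Demand slope: (70 − 66)/(9 − 11) = -2, so Qd = 88 − 2P.
Supply slope: (73 − 63)/(18 − 16) = 5, so Qs = 5P − 17.
Before the tax: set 88 − 2P = 5P − 17 → P* = €15, Q* = 58.
With the tax collected from sellers, supply shifts: Qs = 5(P − 7) − 17.
Solving gives Q = 48 with consumers paying €20 and sellers receiving €13 (the €7 wedge).
The less price-elastic side of the market bears the larger share of a per-unit tax.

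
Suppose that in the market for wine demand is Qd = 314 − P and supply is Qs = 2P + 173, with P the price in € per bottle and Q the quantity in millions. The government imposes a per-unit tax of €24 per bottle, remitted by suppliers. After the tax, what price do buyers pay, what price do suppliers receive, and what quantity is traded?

Before the tax: set 314 − P = 2P + 173 → P* = €47, Q* = 267.
With the tax collected from suppliers, supply shifts: Qs = 2(P − 24) + 173.
Solving gives Q = 251 with buyers paying €63 and suppliers receiving €39 (the €24 wedge).
The less price-elastic side of the market bears the larger share of a per-unit tax.

Buyers pay €63; suppliers receive €39; quantity = 251.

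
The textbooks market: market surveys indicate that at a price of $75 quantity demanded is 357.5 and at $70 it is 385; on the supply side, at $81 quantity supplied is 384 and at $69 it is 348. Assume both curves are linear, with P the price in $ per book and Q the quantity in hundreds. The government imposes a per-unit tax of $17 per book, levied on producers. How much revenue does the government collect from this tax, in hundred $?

Tax revenue = $5610 hundred.

Demand slope: (385 − 357.5)/(70 − 75) = -5.5, so Qd = 770 − 5.5P.
Supply slope: (348 − 384)/(69 − 81) = 3, so Qs = 3P + 141.
Without the tax, 770 − 5.5P = 3P + 141 gives 8.5P = 629, so P* = $74 and Q* = 363.
With the tax collected from producers, supply shifts: Qs = 3(P − 17) + 141.
Solving gives Q = 330 with buyers paying $80 and producers receiving $63 (the $17 wedge).
Revenue = t · Q = 17 · 330 = $5610.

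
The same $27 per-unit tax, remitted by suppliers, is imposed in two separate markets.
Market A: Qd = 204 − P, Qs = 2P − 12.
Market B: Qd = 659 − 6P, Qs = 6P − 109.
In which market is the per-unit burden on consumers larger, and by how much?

Market A: pre-tax P* = $72, Q* = 132; post-tax Q = 114; per-unit burden on consumers = $18.
Market B: pre-tax P* = $64, Q* = 275; post-tax Q = 194; per-unit burden on consumers = $13.5.
Difference: $18 vs $13.5 → market A is larger by $4.5.

Market A, by $4.5.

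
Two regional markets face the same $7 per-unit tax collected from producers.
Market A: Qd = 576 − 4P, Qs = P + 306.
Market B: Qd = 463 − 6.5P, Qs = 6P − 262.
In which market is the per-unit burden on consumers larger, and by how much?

Market B, by $1.96.

Market A: pre-tax P* = $54, Q* = 360; post-tax Q = 354.4; per-unit burden on consumers = $1.4.
Market B: pre-tax P* = $58, Q* = 86; post-tax Q = 64.16; per-unit burden on consumers = $3.36.
Difference: $1.4 vs $3.36 → market B is larger by $1.96.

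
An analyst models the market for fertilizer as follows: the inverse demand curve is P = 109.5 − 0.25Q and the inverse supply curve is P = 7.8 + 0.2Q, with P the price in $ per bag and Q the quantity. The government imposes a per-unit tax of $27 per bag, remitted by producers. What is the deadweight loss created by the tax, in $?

Rewrite in direct form: Qd = 438 − 4P and Qs = 5P − 39.
Before the tax: set 438 − 4P = 5P − 39 → P* = $53, Q* = 226.
With the tax collected from producers, supply shifts: Qs = 5(P − 27) − 39.
Solving gives Q = 166 with buyers paying $68 and producers receiving $41 (the $27 wedge).
Quantity falls by |ΔQ| = |226 − 166| = 60.
DWL = ½ · t · |ΔQ| = ½ · 27 · 60 = $810.

Deadweight loss = $810.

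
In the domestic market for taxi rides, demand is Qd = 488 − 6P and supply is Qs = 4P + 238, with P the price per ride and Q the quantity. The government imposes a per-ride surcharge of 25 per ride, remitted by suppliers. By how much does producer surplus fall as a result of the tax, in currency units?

Before the tax: set 488 − 6P = 4P + 238 → P* = 25, Q* = 338.
With the tax collected from suppliers, supply shifts: Qs = 4(P − 25) + 238.
Solving gives Q = 278 with buyers paying 35 and suppliers receiving 10 (the 25 wedge).
ΔPS is the trapezoid between Q = 278 and Q = 338 of height 15: ½ · (338 + 278) · 15 = 4620.

Producer surplus falls by 4620.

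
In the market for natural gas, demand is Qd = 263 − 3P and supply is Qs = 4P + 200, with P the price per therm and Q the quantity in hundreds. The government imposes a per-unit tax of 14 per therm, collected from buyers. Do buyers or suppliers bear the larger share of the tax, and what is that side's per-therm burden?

Before the tax: set 263 − 3P = 4P + 200 → P* = 9, Q* = 236.
With the tax collected from buyers, demand (in seller-price terms) shifts: Qd = 263 − 3(P + 14).
Solving gives Q = 212 with buyers paying 17 and suppliers receiving 3 (the 14 wedge).
Per-therm burden: buyers 8, suppliers 6.
Buyers take the larger share because demand is less price-elastic here (demand slope 3 vs supply slope 4).
The less price-elastic side of the market bears the larger share of a per-unit tax.

Buyers bear the larger share: 8 per therm.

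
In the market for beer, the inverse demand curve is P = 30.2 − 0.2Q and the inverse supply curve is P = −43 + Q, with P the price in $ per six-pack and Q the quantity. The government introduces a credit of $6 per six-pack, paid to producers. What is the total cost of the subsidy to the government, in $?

Government outlay = $396.

Inverting to Q(P) form: Qd = 151 − 5P; Qs = P + 43.
Without the subsidy, 151 − 5P = P + 43 gives 6P = 108, so P* = $18 and Q* = 61.
With a per-unit subsidy paid to producers, each receives P + 6 per unit sold, so supply becomes Qs = (P + 6) + 43.
Solving gives Q = 66 with buyers paying $17 and producers receiving $23 (the $6 wedge).
Outlay = t · Q = 6 · 66 = $396.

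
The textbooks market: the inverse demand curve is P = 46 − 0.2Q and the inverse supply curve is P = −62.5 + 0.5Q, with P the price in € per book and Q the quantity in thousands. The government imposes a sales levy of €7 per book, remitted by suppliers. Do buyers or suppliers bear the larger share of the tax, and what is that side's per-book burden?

Suppliers bear the larger share: €5 per book.

Inverting to Q(P) form: Qd = 230 − 5P; Qs = 2P + 125.
Before the tax: set 230 − 5P = 2P + 125 → P* = €15, Q* = 155.
With the tax collected from suppliers, supply shifts: Qs = 2(P − 7) + 125.
Solving gives Q = 145 with buyers paying €17 and suppliers receiving €10 (the €7 wedge).
Per-book burden: buyers €2, suppliers €5.
Suppliers take the larger share because supply is less price-elastic here (demand slope 5 vs supply slope 2).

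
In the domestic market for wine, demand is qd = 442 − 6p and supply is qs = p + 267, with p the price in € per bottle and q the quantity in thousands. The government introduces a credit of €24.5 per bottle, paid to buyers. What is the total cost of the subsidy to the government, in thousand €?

Government outlay = €7668.5 thousand.

Before the subsidy: set 442 − 6p = p + 267 → p* = €25, q* = 292.
With a per-unit subsidy paid to buyers, each effectively pays p − 24.5, so demand becomes qd = 442 − 6(p − 24.5).
New equilibrium: buyers pay €21.5, suppliers receive €46, q = 313. (Wedge: pb − ps = −24.5.)
Outlay = t · Q = 24.5 · 313 = €7668.5.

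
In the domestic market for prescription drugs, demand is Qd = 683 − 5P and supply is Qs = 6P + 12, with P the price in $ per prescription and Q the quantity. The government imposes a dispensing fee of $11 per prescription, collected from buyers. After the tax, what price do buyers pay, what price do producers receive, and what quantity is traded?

Buyers pay $67; producers receive $56; quantity = 348.

Before the tax: set 683 − 5P = 6P + 12 → P* = $61, Q* = 378.
With the tax collected from buyers, demand (in seller-price terms) shifts: Qd = 683 − 5(P + 11).
Solving gives Q = 348 with buyers paying $67 and producers receiving $56 (the $11 wedge).
The less price-elastic side of the market bears the larger share of a per-unit tax.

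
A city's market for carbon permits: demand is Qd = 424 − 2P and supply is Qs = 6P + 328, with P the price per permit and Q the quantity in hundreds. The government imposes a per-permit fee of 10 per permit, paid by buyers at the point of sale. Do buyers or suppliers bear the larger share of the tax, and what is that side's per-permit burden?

Buyers bear the larger share: 7.5 per permit.

Before the tax: set 424 − 2P = 6P + 328 → P* = 12, Q* = 400.
With the tax collected from buyers, demand (in seller-price terms) shifts: Qd = 424 − 2(P + 10).
New equilibrium: buyers pay 19.5, suppliers receive 9.5, Q = 385. (Wedge: Pb − Ps = 10.)
Per-permit burden: buyers 7.5, suppliers 2.5.
Buyers take the larger share because demand is less price-elastic here (demand slope 2 vs supply slope 6).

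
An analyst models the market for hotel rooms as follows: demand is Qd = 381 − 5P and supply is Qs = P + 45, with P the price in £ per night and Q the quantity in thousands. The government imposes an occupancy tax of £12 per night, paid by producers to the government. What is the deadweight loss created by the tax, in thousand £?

Before the tax: set 381 − 5P = P + 45 → P* = £56, Q* = 101.
With the tax collected from producers, supply shifts: Qs = (P − 12) + 45.
New equilibrium: consumers pay £58, producers receive £46, Q = 91. (Wedge: Pb − Ps = 12.)
Quantity falls by |ΔQ| = |101 − 91| = 10.
DWL = ½ · t · |ΔQ| = ½ · 12 · 10 = £60.

Deadweight loss = £60 thousand.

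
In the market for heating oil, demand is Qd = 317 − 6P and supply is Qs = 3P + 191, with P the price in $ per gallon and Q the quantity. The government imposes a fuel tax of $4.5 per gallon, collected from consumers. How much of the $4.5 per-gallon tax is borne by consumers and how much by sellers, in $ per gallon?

Consumers bear $1.5 per gallon; sellers bear $3 per gallon.

Without the tax, 317 − 6P = 3P + 191 gives 9P = 126, so P* = $14 and Q* = 233.
With the tax collected from consumers, demand (in seller-price terms) shifts: Qd = 317 − 6(P + 4.5).
New equilibrium: consumers pay $15.5, sellers receive $11, Q = 224. (Wedge: Pb − Ps = 4.5.)
Burden on consumers: $1.5; on sellers: $3. (They sum to $4.5.)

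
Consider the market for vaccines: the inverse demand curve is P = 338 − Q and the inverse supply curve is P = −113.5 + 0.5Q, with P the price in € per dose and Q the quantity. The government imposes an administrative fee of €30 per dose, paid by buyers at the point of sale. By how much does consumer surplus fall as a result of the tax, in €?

Rewrite in direct form: Qd = 338 − P and Qs = 2P + 227.
Without the tax, 338 − P = 2P + 227 gives 3P = 111, so P* = €37 and Q* = 301.
With the tax collected from buyers, demand (in seller-price terms) shifts: Qd = 338 − (P + 30).
Solving gives Q = 281 with buyers paying €57 and suppliers receiving €27 (the €30 wedge).
ΔCS is the trapezoid between Q = 281 and Q = 301 of height €20: ½ · (301 + 281) · 20 = €5820.

Consumer surplus falls by €5820.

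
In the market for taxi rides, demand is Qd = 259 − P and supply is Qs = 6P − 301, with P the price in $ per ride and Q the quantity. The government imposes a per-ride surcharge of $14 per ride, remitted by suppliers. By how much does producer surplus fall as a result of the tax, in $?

Before the tax: set 259 − P = 6P − 301 → P* = $80, Q* = 179.
With the tax collected from suppliers, supply shifts: Qs = 6(P − 14) − 301.
New equilibrium: consumers pay $92, suppliers receive $78, Q = 167. (Wedge: Pb − Ps = 14.)
ΔPS is the trapezoid between Q = 167 and Q = 179 of height $2: ½ · (179 + 167) · 2 = $346.

Producer surplus falls by $346.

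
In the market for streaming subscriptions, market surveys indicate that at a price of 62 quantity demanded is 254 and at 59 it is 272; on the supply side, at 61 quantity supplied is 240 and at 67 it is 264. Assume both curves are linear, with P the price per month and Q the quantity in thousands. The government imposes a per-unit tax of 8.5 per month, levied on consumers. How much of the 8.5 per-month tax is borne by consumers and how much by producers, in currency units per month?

Consumers bear 3.4 per month; producers bear 5.1 per month.

Demand slope: (272 − 254)/(59 − 62) = -6, so Qd = 626 − 6P.
Supply slope: (264 − 240)/(67 − 61) = 4, so Qs = 4P − 4.
Before the tax: set 626 − 6P = 4P − 4 → P* = 63, Q* = 248.
With the tax collected from consumers, demand (in seller-price terms) shifts: Qd = 626 − 6(P + 8.5).
Solving gives Q = 227.6 with consumers paying 66.4 and producers receiving 57.9 (the 8.5 wedge).
Burden on consumers: 3.4; on producers: 5.1. (They sum to 8.5.)
The less price-elastic side of the market bears the larger share of a per-unit tax.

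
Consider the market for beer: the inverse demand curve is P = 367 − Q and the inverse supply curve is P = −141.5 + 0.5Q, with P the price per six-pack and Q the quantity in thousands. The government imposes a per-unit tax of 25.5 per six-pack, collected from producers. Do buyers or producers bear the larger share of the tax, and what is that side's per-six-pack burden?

Rewrite in direct form: Qd = 367 − P and Qs = 2P + 283.
Without the tax, 367 − P = 2P + 283 gives 3P = 84, so P* = 28 and Q* = 339.
With the tax collected from producers, supply shifts: Qs = 2(P − 25.5) + 283.
New equilibrium: buyers pay 45, producers receive 19.5, Q = 322. (Wedge: Pb − Ps = 25.5.)
Per-six-pack burden: buyers 17, producers 8.5.
Buyers take the larger share because demand is less price-elastic here (demand slope 1 vs supply slope 2).

Buyers bear the larger share: 17 per six-pack.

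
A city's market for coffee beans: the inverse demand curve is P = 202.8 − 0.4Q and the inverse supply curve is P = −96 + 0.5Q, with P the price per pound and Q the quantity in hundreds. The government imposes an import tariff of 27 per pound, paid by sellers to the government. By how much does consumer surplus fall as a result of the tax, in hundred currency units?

Inverting to Q(P) form: Qd = 507 − 2.5P; Qs = 2P + 192.
Before the tax: set 507 − 2.5P = 2P + 192 → P* = 70, Q* = 332.
With the tax collected from sellers, supply shifts: Qs = 2(P − 27) + 192.
Solving gives Q = 302 with buyers paying 82 and sellers receiving 55 (the 27 wedge).
ΔCS is the trapezoid between Q = 302 and Q = 332 of height 12: ½ · (332 + 302) · 12 = 3804.

Consumer surplus falls by 3804 hundred.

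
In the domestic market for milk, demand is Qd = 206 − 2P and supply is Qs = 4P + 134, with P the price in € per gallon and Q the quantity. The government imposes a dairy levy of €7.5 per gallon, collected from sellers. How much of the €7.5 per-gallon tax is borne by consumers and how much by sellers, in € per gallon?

Before the tax: set 206 − 2P = 4P + 134 → P* = €12, Q* = 182.
With the tax collected from sellers, supply shifts: Qs = 4(P − 7.5) + 134.
New equilibrium: consumers pay €17, sellers receive €9.5, Q = 172. (Wedge: Pb − Ps = 7.5.)
Burden on consumers: €5; on sellers: €2.5. (They sum to €7.5.)
The less price-elastic side of the market bears the larger share of a per-unit tax.

Consumers bear €5 per gallon; sellers bear €2.5 per gallon.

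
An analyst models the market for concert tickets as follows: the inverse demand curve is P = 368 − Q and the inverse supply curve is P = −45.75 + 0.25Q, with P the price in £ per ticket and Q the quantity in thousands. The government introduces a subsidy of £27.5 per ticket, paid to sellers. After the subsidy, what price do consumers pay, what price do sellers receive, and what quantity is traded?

Inverting to Q(P) form: Qd = 368 − P; Qs = 4P + 183.
Without the subsidy, 368 − P = 4P + 183 gives 5P = 185, so P* = £37 and Q* = 331.
With a per-unit subsidy paid to sellers, each receives P + 27.5 per unit sold, so supply becomes Qs = 4(P + 27.5) + 183.
Solving gives Q = 353 with consumers paying £15 and sellers receiving £42.5 (the £27.5 wedge).

Consumers pay £15; sellers receive £42.5; quantity = 353.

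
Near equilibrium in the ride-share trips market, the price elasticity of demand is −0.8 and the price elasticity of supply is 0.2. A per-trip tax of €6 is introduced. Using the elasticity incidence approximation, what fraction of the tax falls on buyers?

Incidence ratio: buyers' share ≈ εs / (εs + |εd|) = 0.2 / (0.2 + 0.8) = 0.2.
Supply is the less elastic side, so buyers bear the smaller share.

Buyers' share ≈ 0.2.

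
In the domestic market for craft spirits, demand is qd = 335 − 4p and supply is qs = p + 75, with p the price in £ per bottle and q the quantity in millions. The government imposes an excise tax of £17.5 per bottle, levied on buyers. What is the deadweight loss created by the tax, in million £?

Deadweight loss = £122.5 million.

Before the tax: set 335 − 4p = p + 75 → p* = £52, q* = 127.
With the tax collected from buyers, demand (in seller-price terms) shifts: qd = 335 − 4(p + 17.5).
Solving gives q = 113 with buyers paying £55.5 and suppliers receiving £38 (the £17.5 wedge).
Quantity falls by |ΔQ| = |127 − 113| = 14.
DWL = ½ · t · |ΔQ| = ½ · 17.5 · 14 = £122.5.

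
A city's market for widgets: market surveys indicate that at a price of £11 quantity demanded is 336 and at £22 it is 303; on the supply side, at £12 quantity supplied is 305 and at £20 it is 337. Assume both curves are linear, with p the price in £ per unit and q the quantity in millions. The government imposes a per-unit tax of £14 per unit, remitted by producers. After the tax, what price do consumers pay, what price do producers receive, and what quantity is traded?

Demand slope: (303 − 336)/(22 − 11) = -3, so qd = 369 − 3p.
Supply slope: (337 − 305)/(20 − 12) = 4, so qs = 4p + 257.
Without the tax, 369 − 3p = 4p + 257 gives 7p = 112, so p* = £16 and q* = 321.
With the tax collected from producers, supply shifts: qs = 4(p − 14) + 257.
Solving gives q = 297 with consumers paying £24 and producers receiving £10 (the £14 wedge).

Consumers pay £24; producers receive £10; quantity = 297.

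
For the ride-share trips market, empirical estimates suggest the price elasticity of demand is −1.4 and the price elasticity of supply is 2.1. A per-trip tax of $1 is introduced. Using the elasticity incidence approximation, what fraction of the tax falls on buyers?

Buyers' share ≈ 0.6.

Incidence ratio: buyers' share ≈ εs / (εs + |εd|) = 2.1 / (2.1 + 1.4) = 0.6.
Supply is the more elastic side, so buyers bear the larger share.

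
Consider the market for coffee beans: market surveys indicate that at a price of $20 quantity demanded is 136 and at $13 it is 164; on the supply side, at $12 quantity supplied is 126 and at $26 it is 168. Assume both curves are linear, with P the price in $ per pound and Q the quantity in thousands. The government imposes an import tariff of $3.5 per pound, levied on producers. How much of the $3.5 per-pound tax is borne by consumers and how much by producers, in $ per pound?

Demand slope: (164 − 136)/(13 − 20) = -4, so Qd = 216 − 4P.
Supply slope: (168 − 126)/(26 − 12) = 3, so Qs = 3P + 90.
Before the tax: set 216 − 4P = 3P + 90 → P* = $18, Q* = 144.
With the tax collected from producers, supply shifts: Qs = 3(P − 3.5) + 90.
Solving gives Q = 138 with consumers paying $19.5 and producers receiving $16 (the $3.5 wedge).
Burden on consumers: $1.5; on producers: $2. (They sum to $3.5.)

Consumers bear $1.5 per pound; producers bear $2 per pound.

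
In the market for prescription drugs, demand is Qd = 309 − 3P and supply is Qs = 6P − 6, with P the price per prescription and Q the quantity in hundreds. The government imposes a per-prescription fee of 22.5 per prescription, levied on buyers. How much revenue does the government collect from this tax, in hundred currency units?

Before the tax: set 309 − 3P = 6P − 6 → P* = 35, Q* = 204.
With the tax collected from buyers, demand (in seller-price terms) shifts: Qd = 309 − 3(P + 22.5).
New equilibrium: buyers pay 50, suppliers receive 27.5, Q = 159. (Wedge: Pb − Ps = 22.5.)
Revenue = t · Q = 22.5 · 159 = 3577.5.

Tax revenue = 3577.5 hundred.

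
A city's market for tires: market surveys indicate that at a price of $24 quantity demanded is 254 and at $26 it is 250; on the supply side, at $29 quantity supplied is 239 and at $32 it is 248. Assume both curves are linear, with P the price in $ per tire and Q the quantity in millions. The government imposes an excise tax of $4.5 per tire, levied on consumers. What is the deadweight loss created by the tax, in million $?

Demand slope: (250 − 254)/(26 − 24) = -2, so Qd = 302 − 2P.
Supply slope: (248 − 239)/(32 − 29) = 3, so Qs = 3P + 152.
Before the tax: set 302 − 2P = 3P + 152 → P* = $30, Q* = 242.
With the tax collected from consumers, demand (in seller-price terms) shifts: Qd = 302 − 2(P + 4.5).
Solving gives Q = 236.6 with consumers paying $32.7 and producers receiving $28.2 (the $4.5 wedge).
Quantity falls by |ΔQ| = |242 − 236.6| = 5.4.
DWL = ½ · t · |ΔQ| = ½ · 4.5 · 5.4 = $12.15.

Deadweight loss = $12.15 million.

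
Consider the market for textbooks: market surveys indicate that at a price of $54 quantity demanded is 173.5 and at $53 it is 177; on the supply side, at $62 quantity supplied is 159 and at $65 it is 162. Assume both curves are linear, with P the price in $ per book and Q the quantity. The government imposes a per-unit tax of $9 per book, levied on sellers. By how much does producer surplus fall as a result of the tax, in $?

Demand slope: (177 − 173.5)/(53 − 54) = -3.5, so Qd = 362.5 − 3.5P.
Supply slope: (162 − 159)/(65 − 62) = 1, so Qs = P + 97.
Before the tax: set 362.5 − 3.5P = P + 97 → P* = $59, Q* = 156.
With the tax collected from sellers, supply shifts: Qs = (P − 9) + 97.
New equilibrium: consumers pay $61, sellers receive $52, Q = 149. (Wedge: Pb − Ps = 9.)
ΔPS is the trapezoid between Q = 149 and Q = 156 of height $7: ½ · (156 + 149) · 7 = $1067.5.

Producer surplus falls by $1067.5.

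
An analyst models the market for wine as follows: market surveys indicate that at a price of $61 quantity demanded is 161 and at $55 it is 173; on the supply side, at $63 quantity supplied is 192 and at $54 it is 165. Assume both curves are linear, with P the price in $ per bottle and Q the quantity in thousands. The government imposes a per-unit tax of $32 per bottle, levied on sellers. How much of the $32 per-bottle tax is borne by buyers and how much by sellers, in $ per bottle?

Buyers bear $19.2 per bottle; sellers bear $12.8 per bottle.

Demand slope: (173 − 161)/(55 − 61) = -2, so Qd = 283 − 2P.
Supply slope: (165 − 192)/(54 − 63) = 3, so Qs = 3P + 3.
Before the tax: set 283 − 2P = 3P + 3 → P* = $56, Q* = 171.
With the tax collected from sellers, supply shifts: Qs = 3(P − 32) + 3.
Solving gives Q = 132.6 with buyers paying $75.2 and sellers receiving $43.2 (the $32 wedge).
Burden on buyers: $19.2; on sellers: $12.8. (They sum to $32.)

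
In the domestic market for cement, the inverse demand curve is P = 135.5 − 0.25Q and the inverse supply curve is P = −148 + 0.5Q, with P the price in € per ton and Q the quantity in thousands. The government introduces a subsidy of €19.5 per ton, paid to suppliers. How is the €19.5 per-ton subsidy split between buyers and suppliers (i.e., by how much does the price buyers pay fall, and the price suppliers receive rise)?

Buyers gain €6.5 per ton; suppliers gain €13 per ton.

Inverting to Q(P) form: Qd = 542 − 4P; Qs = 2P + 296.
Before the subsidy: set 542 − 4P = 2P + 296 → P* = €41, Q* = 378.
With a per-unit subsidy paid to suppliers, each receives P + 19.5 per unit sold, so supply becomes Qs = 2(P + 19.5) + 296.
New equilibrium: buyers pay €34.5, suppliers receive €54, Q = 404. (Wedge: Pb − Ps = −19.5.)
Gain to buyers: €6.5; to suppliers: €13. (They sum to €19.5.)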